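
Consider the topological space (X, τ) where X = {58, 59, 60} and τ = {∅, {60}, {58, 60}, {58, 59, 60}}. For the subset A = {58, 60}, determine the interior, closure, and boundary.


int(A) = {58, 60}, cl(A) = {58, 59, 60}, ∂A = {59}.

Closed sets in (X, τ) are complements of opens:
  closed(X, τ) = {∅, {59}, {58, 59}, {58, 59, 60}}.
int(A) = ⋃ {U ∈ τ : U ⊆ A}. Opens contained in A: ∅, {60}, {58, 60}.
Taking the union of these: int(A) = {58, 60}.
cl(A) = ⋂ {C closed : A ⊆ C}. Closed sets containing A: {58, 59, 60}.
Intersecting these: cl(A) = {58, 59, 60}.
∂A = cl(A) ∖ int(A) = {58, 59, 60} ∖ {58, 60} = {59}.


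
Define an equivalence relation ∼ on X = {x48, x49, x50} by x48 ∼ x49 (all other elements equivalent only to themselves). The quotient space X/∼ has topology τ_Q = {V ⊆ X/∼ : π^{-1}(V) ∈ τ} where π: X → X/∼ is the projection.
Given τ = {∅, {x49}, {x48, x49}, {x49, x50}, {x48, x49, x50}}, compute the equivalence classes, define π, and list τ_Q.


X/∼ = {[x48=x49], [x50]}; |τ_Q| = 3.

Equivalence classes: [x48=x49], [x50].
Quotient map π: X → X/∼ sends x48 ↦ [x48=x49], x49 ↦ [x48=x49], x50 ↦ [x50].
For each subset V ⊆ X/∼, compute π^{-1}(V) ⊆ X and check whether π^{-1}(V) ∈ τ. V is open in τ_Q iff π^{-1}(V) ∈ τ.
  V = {}: π^{-1}(V) = ∅ ∈ τ ✓.
  V = {[x48=x49]}: π^{-1}(V) = {x48, x49} ∈ τ ✓.
  V = {[x50]}: π^{-1}(V) = {x50} ∉ τ ✗.
  V = {[x48=x49], [x50]}: π^{-1}(V) = {x48, x49, x50} ∈ τ ✓.
Open sets in the quotient: τ_Q = {{}, {[x48=x49]}, {[x48=x49], [x50]}} (3 elements).


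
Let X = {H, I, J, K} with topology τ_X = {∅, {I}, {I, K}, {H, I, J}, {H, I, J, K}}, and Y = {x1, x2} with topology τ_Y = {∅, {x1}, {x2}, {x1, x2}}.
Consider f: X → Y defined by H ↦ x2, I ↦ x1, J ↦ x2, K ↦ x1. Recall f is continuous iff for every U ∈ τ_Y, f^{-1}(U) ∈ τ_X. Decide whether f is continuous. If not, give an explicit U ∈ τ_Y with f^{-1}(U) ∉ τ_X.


f is NOT continuous.

Compute f^{-1}(U) for each U ∈ τ_Y:
  U = ∅: f^{-1}(U) = ∅ ∈ τ_X ✓.
  U = {x1}: f^{-1}(U) = {I, K} ∈ τ_X ✓.
  U = {x2}: f^{-1}(U) = {H, J} ∉ τ_X ✗.
  U = {x1, x2}: f^{-1}(U) = {H, I, J, K} ∈ τ_X ✓.
Found U = {x2} with f^{-1}(U) = {H, J} not in τ_X. Therefore f is NOT continuous.


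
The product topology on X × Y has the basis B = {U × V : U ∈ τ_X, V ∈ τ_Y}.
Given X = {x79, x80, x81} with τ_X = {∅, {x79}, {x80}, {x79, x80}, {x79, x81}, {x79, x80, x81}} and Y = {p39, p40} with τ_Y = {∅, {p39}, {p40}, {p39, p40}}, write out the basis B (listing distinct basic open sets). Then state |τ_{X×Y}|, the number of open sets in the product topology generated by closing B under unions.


Basis B = {∅ × ∅, {x79} × {p39}, {x79} × {p40}, {x80} × {p39}, {x80} × {p40}, {x79} × {p39, p40}, {x79, x80} × {p39}, {x79, x81} × {p39}, {x79, x80} × {p40}, {x79, x81} × {p40}, {x80} × {p39, p40}, {x79, x80, x81} × {p39}, {x79, x80, x81} × {p40}, {x79, x80} × {p39, p40}, {x79, x81} × {p39, p40}, {x79, x80, x81} × {p39, p40}}; |τ_{X×Y}| = 36.

Enumerate products U × V with U ∈ τ_X, V ∈ τ_Y (deduplicated):
  ∅ × ∅ = {} (∅)
  {x79} × {p39} = {(x79,p39)}
  {x79} × {p40} = {(x79,p40)}
  {x80} × {p39} = {(x80,p39)}
  {x80} × {p40} = {(x80,p40)}
  {x79} × {p39, p40} = {(x79,p39), (x79,p40)}
  {x79, x80} × {p39} = {(x79,p39), (x80,p39)}
  {x79, x81} × {p39} = {(x79,p39), (x81,p39)}
  {x79, x80} × {p40} = {(x79,p40), (x80,p40)}
  {x79, x81} × {p40} = {(x79,p40), (x81,p40)}
  {x80} × {p39, p40} = {(x80,p39), (x80,p40)}
  {x79, x80, x81} × {p39} = {(x79,p39), (x80,p39), (x81,p39)}
  {x79, x80, x81} × {p40} = {(x79,p40), (x80,p40), (x81,p40)}
  {x79, x80} × {p39, p40} = {(x79,p39), (x79,p40), (x80,p39), (x80,p40)}
  {x79, x81} × {p39, p40} = {(x79,p39), (x79,p40), (x81,p39), (x81,p40)}
  {x79, x80, x81} × {p39, p40} = {(x79,p39), (x79,p40), (x80,p39), (x80,p40), (x81,p39), (x81,p40)}
These 16 distinct sets form the basis B.
Close under arbitrary unions to get τ_{X×Y}; counting gives |τ_{X×Y}| = 36.


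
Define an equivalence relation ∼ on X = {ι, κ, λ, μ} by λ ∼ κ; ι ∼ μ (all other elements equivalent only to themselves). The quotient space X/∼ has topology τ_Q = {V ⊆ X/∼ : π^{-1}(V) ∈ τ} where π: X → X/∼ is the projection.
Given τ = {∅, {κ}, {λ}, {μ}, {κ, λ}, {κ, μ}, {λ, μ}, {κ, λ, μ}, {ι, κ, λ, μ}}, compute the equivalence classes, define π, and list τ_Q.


X/∼ = {[ι=μ], [κ=λ]}; |τ_Q| = 3.

Equivalence classes: [ι=μ], [κ=λ].
Quotient map π: X → X/∼ sends ι ↦ [ι=μ], κ ↦ [κ=λ], λ ↦ [κ=λ], μ ↦ [ι=μ].
For each subset V ⊆ X/∼, compute π^{-1}(V) ⊆ X and check whether π^{-1}(V) ∈ τ. V is open in τ_Q iff π^{-1}(V) ∈ τ.
  V = {}: π^{-1}(V) = ∅ ∈ τ ✓.
  V = {[ι=μ]}: π^{-1}(V) = {ι, μ} ∉ τ ✗.
  V = {[κ=λ]}: π^{-1}(V) = {κ, λ} ∈ τ ✓.
  V = {[ι=μ], [κ=λ]}: π^{-1}(V) = {ι, κ, λ, μ} ∈ τ ✓.
Open sets in the quotient: τ_Q = {{}, {[κ=λ]}, {[ι=μ], [κ=λ]}} (3 elements).


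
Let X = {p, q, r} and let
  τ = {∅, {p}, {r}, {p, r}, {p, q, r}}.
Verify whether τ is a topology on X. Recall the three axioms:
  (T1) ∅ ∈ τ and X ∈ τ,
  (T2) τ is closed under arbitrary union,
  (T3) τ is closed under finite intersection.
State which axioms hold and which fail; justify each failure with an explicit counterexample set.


τ IS a topology on X.

Axiom (T1): ∅ ∈ τ? Yes; X ∈ τ? Yes.
Axiom (T2/T3): check pairwise unions and intersections of members of τ.
All pairwise intersections and unions checked — each lies in τ. Therefore τ satisfies (T1), (T2), (T3): it IS a topology on X.


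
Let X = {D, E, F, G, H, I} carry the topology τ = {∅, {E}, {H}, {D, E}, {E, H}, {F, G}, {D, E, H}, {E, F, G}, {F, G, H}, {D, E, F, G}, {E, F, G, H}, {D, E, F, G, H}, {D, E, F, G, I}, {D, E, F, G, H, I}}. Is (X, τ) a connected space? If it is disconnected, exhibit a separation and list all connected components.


(X, τ) is disconnected; components = [{H}, {D, E, F, G, I}].

Find clopen sets (U ∈ τ with X ∖ U ∈ τ):
  U = ∅, X ∖ U = {D, E, F, G, H, I} — both open, so U is clopen.
  U = {H}, X ∖ U = {D, E, F, G, I} — both open, so U is clopen.
  U = {D, E, F, G, I}, X ∖ U = {H} — both open, so U is clopen.
  U = {D, E, F, G, H, I}, X ∖ U = ∅ — both open, so U is clopen.
Nontrivial clopen(s) exist: e.g. {H}. So (X, τ) is disconnected.
Compute connected components by grouping points that agree on all clopens:
  component: {H}
  component: {D, E, F, G, I}


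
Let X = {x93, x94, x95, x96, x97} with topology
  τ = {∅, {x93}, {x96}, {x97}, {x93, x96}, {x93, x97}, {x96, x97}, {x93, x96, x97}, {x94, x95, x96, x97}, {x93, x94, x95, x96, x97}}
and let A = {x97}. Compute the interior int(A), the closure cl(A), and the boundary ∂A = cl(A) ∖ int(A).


int(A) = {x97}, cl(A) = {x94, x95, x97}, ∂A = {x94, x95}.

Closed sets in (X, τ) are complements of opens:
  closed(X, τ) = {∅, {x93}, {x94, x95}, {x93, x94, x95}, {x94, x95, x96}, {x94, x95, x97}, {x93, x94, x95, x96}, {x93, x94, x95, x97}, {x94, x95, x96, x97}, {x93, x94, x95, x96, x97}}.
int(A) = ⋃ {U ∈ τ : U ⊆ A}. Opens contained in A: ∅, {x97}.
Taking the union of these: int(A) = {x97}.
cl(A) = ⋂ {C closed : A ⊆ C}. Closed sets containing A: {x94, x95, x97}, {x93, x94, x95, x97}, {x94, x95, x96, x97}, {x93, x94, x95, x96, x97}.
Intersecting these: cl(A) = {x94, x95, x97}.
∂A = cl(A) ∖ int(A) = {x94, x95, x97} ∖ {x97} = {x94, x95}.


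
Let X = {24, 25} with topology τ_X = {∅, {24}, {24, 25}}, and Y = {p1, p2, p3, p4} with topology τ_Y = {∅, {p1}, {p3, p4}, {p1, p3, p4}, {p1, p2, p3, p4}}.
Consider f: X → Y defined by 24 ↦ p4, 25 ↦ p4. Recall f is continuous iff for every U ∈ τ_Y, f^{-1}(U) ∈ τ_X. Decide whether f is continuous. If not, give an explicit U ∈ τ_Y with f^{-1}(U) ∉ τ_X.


f IS continuous.

Compute f^{-1}(U) for each U ∈ τ_Y:
  U = ∅: f^{-1}(U) = ∅ ∈ τ_X ✓.
  U = {p1}: f^{-1}(U) = ∅ ∈ τ_X ✓.
  U = {p3, p4}: f^{-1}(U) = {24, 25} ∈ τ_X ✓.
  U = {p1, p3, p4}: f^{-1}(U) = {24, 25} ∈ τ_X ✓.
  U = {p1, p2, p3, p4}: f^{-1}(U) = {24, 25} ∈ τ_X ✓.
Every preimage lies in τ_X, so f IS continuous.


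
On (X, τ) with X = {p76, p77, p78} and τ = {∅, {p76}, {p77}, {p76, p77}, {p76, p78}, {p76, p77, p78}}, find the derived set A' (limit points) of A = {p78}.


A' = ∅

For each x ∈ X, list the open sets U ∈ τ with x ∈ U, then check whether U ∩ (A ∖ {x}) ≠ ∅ for every such U.
  x = p76: open {p76} ∋ x has {p76} ∩ (A ∖ {p76}) = ∅, so x is NOT a limit point.
  x = p77: open {p77} ∋ x has {p77} ∩ (A ∖ {p77}) = ∅, so x is NOT a limit point.
  x = p78: open {p76, p78} ∋ x has {p76, p78} ∩ (A ∖ {p78}) = ∅, so x is NOT a limit point.
Collecting: A' = ∅.


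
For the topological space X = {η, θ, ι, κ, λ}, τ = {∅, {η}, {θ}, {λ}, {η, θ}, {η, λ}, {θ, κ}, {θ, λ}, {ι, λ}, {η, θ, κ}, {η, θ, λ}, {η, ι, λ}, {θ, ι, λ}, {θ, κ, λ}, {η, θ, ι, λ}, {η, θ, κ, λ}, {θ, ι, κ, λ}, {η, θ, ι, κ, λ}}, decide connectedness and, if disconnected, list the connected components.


(X, τ) is disconnected; components = [{η}, {θ, κ}, {ι, λ}].

Find clopen sets (U ∈ τ with X ∖ U ∈ τ):
  U = ∅, X ∖ U = {η, θ, ι, κ, λ} — both open, so U is clopen.
  U = {η}, X ∖ U = {θ, ι, κ, λ} — both open, so U is clopen.
  U = {θ, κ}, X ∖ U = {η, ι, λ} — both open, so U is clopen.
  U = {ι, λ}, X ∖ U = {η, θ, κ} — both open, so U is clopen.
  U = {η, θ, κ}, X ∖ U = {ι, λ} — both open, so U is clopen.
  U = {η, ι, λ}, X ∖ U = {θ, κ} — both open, so U is clopen.
  U = {θ, ι, κ, λ}, X ∖ U = {η} — both open, so U is clopen.
  U = {η, θ, ι, κ, λ}, X ∖ U = ∅ — both open, so U is clopen.
Nontrivial clopen(s) exist: e.g. {θ, ι, κ, λ}. So (X, τ) is disconnected.
Compute connected components by grouping points that agree on all clopens:
  component: {η}
  component: {θ, κ}
  component: {ι, λ}


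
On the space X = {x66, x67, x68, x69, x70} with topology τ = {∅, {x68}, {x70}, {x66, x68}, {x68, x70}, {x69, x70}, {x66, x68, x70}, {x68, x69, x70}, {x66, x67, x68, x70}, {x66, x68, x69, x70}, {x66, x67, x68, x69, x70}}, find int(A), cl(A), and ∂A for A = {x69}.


int(A) = ∅, cl(A) = {x69}, ∂A = {x69}.

Closed sets in (X, τ) are complements of opens:
  closed(X, τ) = {∅, {x67}, {x69}, {x66, x67}, {x67, x69}, {x66, x67, x68}, {x66, x67, x69}, {x67, x69, x70}, {x66, x67, x68, x69}, {x66, x67, x69, x70}, {x66, x67, x68, x69, x70}}.
int(A) = ⋃ {U ∈ τ : U ⊆ A}. Opens contained in A: ∅.
Taking the union of these: int(A) = ∅.
cl(A) = ⋂ {C closed : A ⊆ C}. Closed sets containing A: {x69}, {x67, x69}, {x66, x67, x69}, {x67, x69, x70}, {x66, x67, x68, x69}, {x66, x67, x69, x70}, {x66, x67, x68, x69, x70}.
Intersecting these: cl(A) = {x69}.
∂A = cl(A) ∖ int(A) = {x69} ∖ ∅ = {x69}.


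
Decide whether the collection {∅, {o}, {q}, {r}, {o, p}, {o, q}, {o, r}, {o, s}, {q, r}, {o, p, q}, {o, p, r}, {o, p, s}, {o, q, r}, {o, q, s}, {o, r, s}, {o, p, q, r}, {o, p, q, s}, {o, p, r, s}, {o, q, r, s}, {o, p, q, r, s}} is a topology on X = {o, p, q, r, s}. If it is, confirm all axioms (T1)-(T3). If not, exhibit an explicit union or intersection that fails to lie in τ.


τ IS a topology on X.

Axiom (T1): ∅ ∈ τ? Yes; X ∈ τ? Yes.
Axiom (T2/T3): check pairwise unions and intersections of members of τ.
All pairwise intersections and unions checked — each lies in τ. Therefore τ satisfies (T1), (T2), (T3): it IS a topology on X.


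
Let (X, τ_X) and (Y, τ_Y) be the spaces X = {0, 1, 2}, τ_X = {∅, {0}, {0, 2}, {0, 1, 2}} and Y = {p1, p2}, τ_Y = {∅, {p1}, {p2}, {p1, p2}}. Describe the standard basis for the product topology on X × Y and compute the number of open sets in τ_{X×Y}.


Basis B = {∅ × ∅, {0} × {p1}, {0} × {p2}, {0} × {p1, p2}, {0, 2} × {p1}, {0, 2} × {p2}, {0, 1, 2} × {p1}, {0, 1, 2} × {p2}, {0, 2} × {p1, p2}, {0, 1, 2} × {p1, p2}}; |τ_{X×Y}| = 16.

Enumerate products U × V with U ∈ τ_X, V ∈ τ_Y (deduplicated):
  ∅ × ∅ = {} (∅)
  {0} × {p1} = {(0,p1)}
  {0} × {p2} = {(0,p2)}
  {0} × {p1, p2} = {(0,p1), (0,p2)}
  {0, 2} × {p1} = {(0,p1), (2,p1)}
  {0, 2} × {p2} = {(0,p2), (2,p2)}
  {0, 1, 2} × {p1} = {(0,p1), (1,p1), (2,p1)}
  {0, 1, 2} × {p2} = {(0,p2), (1,p2), (2,p2)}
  {0, 2} × {p1, p2} = {(0,p1), (0,p2), (2,p1), (2,p2)}
  {0, 1, 2} × {p1, p2} = {(0,p1), (0,p2), (1,p1), (1,p2), (2,p1), (2,p2)}
These 10 distinct sets form the basis B.
Close under arbitrary unions to get τ_{X×Y}; counting gives |τ_{X×Y}| = 16.


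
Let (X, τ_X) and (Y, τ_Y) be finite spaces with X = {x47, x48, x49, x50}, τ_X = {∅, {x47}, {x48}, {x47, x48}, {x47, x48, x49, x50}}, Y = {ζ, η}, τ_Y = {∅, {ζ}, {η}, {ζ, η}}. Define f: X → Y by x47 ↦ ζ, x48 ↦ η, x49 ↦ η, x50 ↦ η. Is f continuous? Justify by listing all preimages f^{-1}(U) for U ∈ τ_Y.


f is NOT continuous.

Compute f^{-1}(U) for each U ∈ τ_Y:
  U = ∅: f^{-1}(U) = ∅ ∈ τ_X ✓.
  U = {ζ}: f^{-1}(U) = {x47} ∈ τ_X ✓.
  U = {η}: f^{-1}(U) = {x48, x49, x50} ∉ τ_X ✗.
  U = {ζ, η}: f^{-1}(U) = {x47, x48, x49, x50} ∈ τ_X ✓.
Found U = {η} with f^{-1}(U) = {x48, x49, x50} not in τ_X. Therefore f is NOT continuous.


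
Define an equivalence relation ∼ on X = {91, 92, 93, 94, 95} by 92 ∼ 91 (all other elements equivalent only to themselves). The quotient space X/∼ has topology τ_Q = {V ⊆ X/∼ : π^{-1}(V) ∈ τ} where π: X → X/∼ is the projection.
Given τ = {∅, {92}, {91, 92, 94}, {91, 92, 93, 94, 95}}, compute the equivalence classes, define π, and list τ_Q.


X/∼ = {[91=92], [93], [94], [95]}; |τ_Q| = 3.

Equivalence classes: [91=92], [93], [94], [95].
Quotient map π: X → X/∼ sends 91 ↦ [91=92], 92 ↦ [91=92], 93 ↦ [93], 94 ↦ [94], 95 ↦ [95].
For each subset V ⊆ X/∼, compute π^{-1}(V) ⊆ X and check whether π^{-1}(V) ∈ τ. V is open in τ_Q iff π^{-1}(V) ∈ τ.
  V = {}: π^{-1}(V) = ∅ ∈ τ ✓.
  V = {[91=92]}: π^{-1}(V) = {91, 92} ∉ τ ✗.
  V = {[93]}: π^{-1}(V) = {93} ∉ τ ✗.
  V = {[91=92], [93]}: π^{-1}(V) = {91, 92, 93} ∉ τ ✗.
  V = {[94]}: π^{-1}(V) = {94} ∉ τ ✗.
  V = {[91=92], [94]}: π^{-1}(V) = {91, 92, 94} ∈ τ ✓.
  V = {[93], [94]}: π^{-1}(V) = {93, 94} ∉ τ ✗.
  V = {[91=92], [93], [94]}: π^{-1}(V) = {91, 92, 93, 94} ∉ τ ✗.
  V = {[95]}: π^{-1}(V) = {95} ∉ τ ✗.
  V = {[91=92], [95]}: π^{-1}(V) = {91, 92, 95} ∉ τ ✗.
  V = {[93], [95]}: π^{-1}(V) = {93, 95} ∉ τ ✗.
  V = {[91=92], [93], [95]}: π^{-1}(V) = {91, 92, 93, 95} ∉ τ ✗.
  V = {[94], [95]}: π^{-1}(V) = {94, 95} ∉ τ ✗.
  V = {[91=92], [94], [95]}: π^{-1}(V) = {91, 92, 94, 95} ∉ τ ✗.
  V = {[93], [94], [95]}: π^{-1}(V) = {93, 94, 95} ∉ τ ✗.
  V = {[91=92], [93], [94], [95]}: π^{-1}(V) = {91, 92, 93, 94, 95} ∈ τ ✓.
Open sets in the quotient: τ_Q = {{}, {[91=92], [94]}, {[91=92], [93], [94], [95]}} (3 elements).


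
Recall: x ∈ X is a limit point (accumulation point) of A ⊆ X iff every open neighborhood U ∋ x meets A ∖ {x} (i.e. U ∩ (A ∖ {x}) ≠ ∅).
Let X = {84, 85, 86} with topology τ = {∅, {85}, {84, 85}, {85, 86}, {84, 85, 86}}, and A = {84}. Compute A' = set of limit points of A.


A' = ∅

For each x ∈ X, list the open sets U ∈ τ with x ∈ U, then check whether U ∩ (A ∖ {x}) ≠ ∅ for every such U.
  x = 84: open {84, 85} ∋ x has {84, 85} ∩ (A ∖ {84}) = ∅, so x is NOT a limit point.
  x = 85: open {85} ∋ x has {85} ∩ (A ∖ {85}) = ∅, so x is NOT a limit point.
  x = 86: open {85, 86} ∋ x has {85, 86} ∩ (A ∖ {86}) = ∅, so x is NOT a limit point.
Collecting: A' = ∅.


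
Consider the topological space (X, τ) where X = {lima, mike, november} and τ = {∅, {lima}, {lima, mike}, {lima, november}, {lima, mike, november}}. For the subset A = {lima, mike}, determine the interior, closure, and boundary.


int(A) = {lima, mike}, cl(A) = {lima, mike, november}, ∂A = {november}.

Closed sets in (X, τ) are complements of opens:
  closed(X, τ) = {∅, {mike}, {november}, {mike, november}, {lima, mike, november}}.
int(A) = ⋃ {U ∈ τ : U ⊆ A}. Opens contained in A: ∅, {lima}, {lima, mike}.
Taking the union of these: int(A) = {lima, mike}.
cl(A) = ⋂ {C closed : A ⊆ C}. Closed sets containing A: {lima, mike, november}.
Intersecting these: cl(A) = {lima, mike, november}.
∂A = cl(A) ∖ int(A) = {lima, mike, november} ∖ {lima, mike} = {november}.


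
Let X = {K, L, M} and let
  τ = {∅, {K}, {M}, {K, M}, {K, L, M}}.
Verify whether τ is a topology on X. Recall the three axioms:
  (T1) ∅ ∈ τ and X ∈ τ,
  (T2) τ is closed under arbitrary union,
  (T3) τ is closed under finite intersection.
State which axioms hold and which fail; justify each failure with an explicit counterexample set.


τ IS a topology on X.

Axiom (T1): ∅ ∈ τ? Yes; X ∈ τ? Yes.
Axiom (T2/T3): check pairwise unions and intersections of members of τ.
All pairwise intersections and unions checked — each lies in τ. Therefore τ satisfies (T1), (T2), (T3): it IS a topology on X.


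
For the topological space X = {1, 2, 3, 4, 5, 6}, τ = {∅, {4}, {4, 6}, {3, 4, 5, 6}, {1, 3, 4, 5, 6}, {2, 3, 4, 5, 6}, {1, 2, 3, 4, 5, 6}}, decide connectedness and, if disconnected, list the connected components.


(X, τ) is connected.

Find clopen sets (U ∈ τ with X ∖ U ∈ τ):
  U = ∅, X ∖ U = {1, 2, 3, 4, 5, 6} — both open, so U is clopen.
  U = {1, 2, 3, 4, 5, 6}, X ∖ U = ∅ — both open, so U is clopen.
Only trivial clopens (∅ and X) exist, so (X, τ) is connected.
Compute connected components by grouping points that agree on all clopens:
  component: {1, 2, 3, 4, 5, 6}


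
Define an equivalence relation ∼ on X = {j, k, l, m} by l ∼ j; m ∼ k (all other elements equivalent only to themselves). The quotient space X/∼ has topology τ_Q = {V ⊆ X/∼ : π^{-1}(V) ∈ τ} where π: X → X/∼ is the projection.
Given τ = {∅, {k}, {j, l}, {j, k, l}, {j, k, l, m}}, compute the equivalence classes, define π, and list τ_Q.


X/∼ = {[j=l], [k=m]}; |τ_Q| = 3.

Equivalence classes: [j=l], [k=m].
Quotient map π: X → X/∼ sends j ↦ [j=l], k ↦ [k=m], l ↦ [j=l], m ↦ [k=m].
For each subset V ⊆ X/∼, compute π^{-1}(V) ⊆ X and check whether π^{-1}(V) ∈ τ. V is open in τ_Q iff π^{-1}(V) ∈ τ.
  V = {}: π^{-1}(V) = ∅ ∈ τ ✓.
  V = {[j=l]}: π^{-1}(V) = {j, l} ∈ τ ✓.
  V = {[k=m]}: π^{-1}(V) = {k, m} ∉ τ ✗.
  V = {[j=l], [k=m]}: π^{-1}(V) = {j, k, l, m} ∈ τ ✓.
Open sets in the quotient: τ_Q = {{}, {[j=l]}, {[j=l], [k=m]}} (3 elements).


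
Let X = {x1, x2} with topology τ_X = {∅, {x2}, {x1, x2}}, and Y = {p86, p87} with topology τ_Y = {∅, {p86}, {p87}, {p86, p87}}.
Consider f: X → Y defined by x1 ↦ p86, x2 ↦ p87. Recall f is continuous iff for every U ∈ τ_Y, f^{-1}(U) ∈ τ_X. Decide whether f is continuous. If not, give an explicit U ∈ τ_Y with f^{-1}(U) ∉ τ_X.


f is NOT continuous.

Compute f^{-1}(U) for each U ∈ τ_Y:
  U = ∅: f^{-1}(U) = ∅ ∈ τ_X ✓.
  U = {p86}: f^{-1}(U) = {x1} ∉ τ_X ✗.
  U = {p87}: f^{-1}(U) = {x2} ∈ τ_X ✓.
  U = {p86, p87}: f^{-1}(U) = {x1, x2} ∈ τ_X ✓.
Found U = {p86} with f^{-1}(U) = {x1} not in τ_X. Therefore f is NOT continuous.


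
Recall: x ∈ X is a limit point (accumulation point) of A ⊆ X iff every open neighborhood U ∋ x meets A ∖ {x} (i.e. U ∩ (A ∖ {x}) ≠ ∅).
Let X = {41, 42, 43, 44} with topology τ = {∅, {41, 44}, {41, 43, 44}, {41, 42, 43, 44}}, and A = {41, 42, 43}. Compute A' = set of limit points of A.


A' = {42, 43, 44}

For each x ∈ X, list the open sets U ∈ τ with x ∈ U, then check whether U ∩ (A ∖ {x}) ≠ ∅ for every such U.
  x = 41: open {41, 44} ∋ x has {41, 44} ∩ (A ∖ {41}) = ∅, so x is NOT a limit point.
  x = 42: opens ∋ x are {41, 42, 43, 44}; each meets A ∖ {42}, so x IS a limit point.
  x = 43: opens ∋ x are {41, 43, 44}, {41, 42, 43, 44}; each meets A ∖ {43}, so x IS a limit point.
  x = 44: opens ∋ x are {41, 44}, {41, 43, 44}, {41, 42, 43, 44}; each meets A ∖ {44}, so x IS a limit point.
Collecting: A' = {42, 43, 44}.


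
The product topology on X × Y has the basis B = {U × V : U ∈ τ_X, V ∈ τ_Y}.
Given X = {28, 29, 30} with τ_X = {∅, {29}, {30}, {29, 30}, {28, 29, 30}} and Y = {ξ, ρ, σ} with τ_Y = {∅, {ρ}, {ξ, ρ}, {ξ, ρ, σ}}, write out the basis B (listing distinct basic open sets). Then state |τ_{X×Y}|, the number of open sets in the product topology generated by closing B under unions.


Basis B = {∅ × ∅, {29} × {ρ}, {30} × {ρ}, {29} × {ξ, ρ}, {29, 30} × {ρ}, {30} × {ξ, ρ}, {28, 29, 30} × {ρ}, {29} × {ξ, ρ, σ}, {30} × {ξ, ρ, σ}, {29, 30} × {ξ, ρ}, {28, 29, 30} × {ξ, ρ}, {29, 30} × {ξ, ρ, σ}, {28, 29, 30} × {ξ, ρ, σ}}; |τ_{X×Y}| = 30.

Enumerate products U × V with U ∈ τ_X, V ∈ τ_Y (deduplicated):
  ∅ × ∅ = {} (∅)
  {29} × {ρ} = {(29,ρ)}
  {30} × {ρ} = {(30,ρ)}
  {29} × {ξ, ρ} = {(29,ξ), (29,ρ)}
  {29, 30} × {ρ} = {(29,ρ), (30,ρ)}
  {30} × {ξ, ρ} = {(30,ξ), (30,ρ)}
  {28, 29, 30} × {ρ} = {(28,ρ), (29,ρ), (30,ρ)}
  {29} × {ξ, ρ, σ} = {(29,ξ), (29,ρ), (29,σ)}
  {30} × {ξ, ρ, σ} = {(30,ξ), (30,ρ), (30,σ)}
  {29, 30} × {ξ, ρ} = {(29,ξ), (29,ρ), (30,ξ), (30,ρ)}
  {28, 29, 30} × {ξ, ρ} = {(28,ξ), (28,ρ), (29,ξ), (29,ρ), (30,ξ), (30,ρ)}
  {29, 30} × {ξ, ρ, σ} = {(29,ξ), (29,ρ), (29,σ), (30,ξ), (30,ρ), (30,σ)}
  {28, 29, 30} × {ξ, ρ, σ} = {(28,ξ), (28,ρ), (28,σ), (29,ξ), (29,ρ), (29,σ), (30,ξ), (30,ρ), (30,σ)}
These 13 distinct sets form the basis B.
Close under arbitrary unions to get τ_{X×Y}; counting gives |τ_{X×Y}| = 30.


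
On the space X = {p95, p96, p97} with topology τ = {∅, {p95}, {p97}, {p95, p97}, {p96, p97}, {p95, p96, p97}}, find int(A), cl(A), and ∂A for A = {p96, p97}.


int(A) = {p96, p97}, cl(A) = {p96, p97}, ∂A = ∅.

Closed sets in (X, τ) are complements of opens:
  closed(X, τ) = {∅, {p95}, {p96}, {p95, p96}, {p96, p97}, {p95, p96, p97}}.
int(A) = ⋃ {U ∈ τ : U ⊆ A}. Opens contained in A: ∅, {p97}, {p96, p97}.
Taking the union of these: int(A) = {p96, p97}.
cl(A) = ⋂ {C closed : A ⊆ C}. Closed sets containing A: {p96, p97}, {p95, p96, p97}.
Intersecting these: cl(A) = {p96, p97}.
∂A = cl(A) ∖ int(A) = {p96, p97} ∖ {p96, p97} = ∅.


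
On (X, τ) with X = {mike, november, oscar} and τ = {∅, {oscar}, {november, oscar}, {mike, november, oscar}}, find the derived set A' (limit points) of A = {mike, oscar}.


A' = {mike, november}

For each x ∈ X, list the open sets U ∈ τ with x ∈ U, then check whether U ∩ (A ∖ {x}) ≠ ∅ for every such U.
  x = mike: opens ∋ x are {mike, november, oscar}; each meets A ∖ {mike}, so x IS a limit point.
  x = november: opens ∋ x are {november, oscar}, {mike, november, oscar}; each meets A ∖ {november}, so x IS a limit point.
  x = oscar: open {oscar} ∋ x has {oscar} ∩ (A ∖ {oscar}) = ∅, so x is NOT a limit point.
Collecting: A' = {mike, november}.


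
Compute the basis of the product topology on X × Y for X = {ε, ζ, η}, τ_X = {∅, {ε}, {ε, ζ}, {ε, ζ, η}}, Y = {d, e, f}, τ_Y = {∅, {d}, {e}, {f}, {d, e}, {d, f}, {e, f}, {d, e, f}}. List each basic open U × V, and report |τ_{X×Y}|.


Basis B = {∅ × ∅, {ε} × {d}, {ε} × {e}, {ε} × {f}, {ε} × {d, e}, {ε} × {d, f}, {ε, ζ} × {d}, {ε} × {e, f}, {ε, ζ} × {e}, {ε, ζ} × {f}, {ε} × {d, e, f}, {ε, ζ, η} × {d}, {ε, ζ, η} × {e}, {ε, ζ, η} × {f}, {ε, ζ} × {d, e}, {ε, ζ} × {d, f}, {ε, ζ} × {e, f}, {ε, ζ} × {d, e, f}, {ε, ζ, η} × {d, e}, {ε, ζ, η} × {d, f}, {ε, ζ, η} × {e, f}, {ε, ζ, η} × {d, e, f}}; |τ_{X×Y}| = 64.

Enumerate products U × V with U ∈ τ_X, V ∈ τ_Y (deduplicated):
  ∅ × ∅ = {} (∅)
  {ε} × {d} = {(ε,d)}
  {ε} × {e} = {(ε,e)}
  {ε} × {f} = {(ε,f)}
  {ε} × {d, e} = {(ε,d), (ε,e)}
  {ε} × {d, f} = {(ε,d), (ε,f)}
  {ε, ζ} × {d} = {(ε,d), (ζ,d)}
  {ε} × {e, f} = {(ε,e), (ε,f)}
  {ε, ζ} × {e} = {(ε,e), (ζ,e)}
  {ε, ζ} × {f} = {(ε,f), (ζ,f)}
  {ε} × {d, e, f} = {(ε,d), (ε,e), (ε,f)}
  {ε, ζ, η} × {d} = {(ε,d), (ζ,d), (η,d)}
  {ε, ζ, η} × {e} = {(ε,e), (ζ,e), (η,e)}
  {ε, ζ, η} × {f} = {(ε,f), (ζ,f), (η,f)}
  {ε, ζ} × {d, e} = {(ε,d), (ε,e), (ζ,d), (ζ,e)}
  {ε, ζ} × {d, f} = {(ε,d), (ε,f), (ζ,d), (ζ,f)}
  {ε, ζ} × {e, f} = {(ε,e), (ε,f), (ζ,e), (ζ,f)}
  {ε, ζ} × {d, e, f} = {(ε,d), (ε,e), (ε,f), (ζ,d), (ζ,e), (ζ,f)}
  {ε, ζ, η} × {d, e} = {(ε,d), (ε,e), (ζ,d), (ζ,e), (η,d), (η,e)}
  {ε, ζ, η} × {d, f} = {(ε,d), (ε,f), (ζ,d), (ζ,f), (η,d), (η,f)}
  {ε, ζ, η} × {e, f} = {(ε,e), (ε,f), (ζ,e), (ζ,f), (η,e), (η,f)}
  {ε, ζ, η} × {d, e, f} = {(ε,d), (ε,e), (ε,f), (ζ,d), (ζ,e), (ζ,f), (η,d), (η,e), (η,f)}
These 22 distinct sets form the basis B.
Close under arbitrary unions to get τ_{X×Y}; counting gives |τ_{X×Y}| = 64.


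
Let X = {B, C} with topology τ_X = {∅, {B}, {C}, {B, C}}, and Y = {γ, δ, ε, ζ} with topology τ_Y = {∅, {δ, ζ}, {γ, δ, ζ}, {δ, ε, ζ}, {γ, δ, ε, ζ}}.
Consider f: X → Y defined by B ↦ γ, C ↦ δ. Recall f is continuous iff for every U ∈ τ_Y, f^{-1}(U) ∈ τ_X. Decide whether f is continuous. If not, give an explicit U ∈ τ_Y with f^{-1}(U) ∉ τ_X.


f IS continuous.

Compute f^{-1}(U) for each U ∈ τ_Y:
  U = ∅: f^{-1}(U) = ∅ ∈ τ_X ✓.
  U = {δ, ζ}: f^{-1}(U) = {C} ∈ τ_X ✓.
  U = {γ, δ, ζ}: f^{-1}(U) = {B, C} ∈ τ_X ✓.
  U = {δ, ε, ζ}: f^{-1}(U) = {C} ∈ τ_X ✓.
  U = {γ, δ, ε, ζ}: f^{-1}(U) = {B, C} ∈ τ_X ✓.
Every preimage lies in τ_X, so f IS continuous.


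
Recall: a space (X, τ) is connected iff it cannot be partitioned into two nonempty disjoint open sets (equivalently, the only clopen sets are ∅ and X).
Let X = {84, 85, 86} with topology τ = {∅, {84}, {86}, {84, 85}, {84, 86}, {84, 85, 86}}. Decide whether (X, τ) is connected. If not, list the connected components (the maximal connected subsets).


(X, τ) is disconnected; components = [{86}, {84, 85}].

Find clopen sets (U ∈ τ with X ∖ U ∈ τ):
  U = ∅, X ∖ U = {84, 85, 86} — both open, so U is clopen.
  U = {86}, X ∖ U = {84, 85} — both open, so U is clopen.
  U = {84, 85}, X ∖ U = {86} — both open, so U is clopen.
  U = {84, 85, 86}, X ∖ U = ∅ — both open, so U is clopen.
Nontrivial clopen(s) exist: e.g. {86}. So (X, τ) is disconnected.
Compute connected components by grouping points that agree on all clopens:
  component: {86}
  component: {84, 85}


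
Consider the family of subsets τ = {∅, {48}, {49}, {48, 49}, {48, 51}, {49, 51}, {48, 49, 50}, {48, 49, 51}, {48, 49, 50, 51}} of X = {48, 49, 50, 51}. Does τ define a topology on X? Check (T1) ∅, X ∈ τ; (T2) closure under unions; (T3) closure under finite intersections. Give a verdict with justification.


τ is NOT a topology on X.

Axiom (T1): ∅ ∈ τ? Yes; X ∈ τ? Yes.
Axiom (T2/T3): check pairwise unions and intersections of members of τ.
Counterexample for (T3): {48, 51} ∩ {49, 51} = {51} ∉ τ. Therefore τ is NOT a topology.


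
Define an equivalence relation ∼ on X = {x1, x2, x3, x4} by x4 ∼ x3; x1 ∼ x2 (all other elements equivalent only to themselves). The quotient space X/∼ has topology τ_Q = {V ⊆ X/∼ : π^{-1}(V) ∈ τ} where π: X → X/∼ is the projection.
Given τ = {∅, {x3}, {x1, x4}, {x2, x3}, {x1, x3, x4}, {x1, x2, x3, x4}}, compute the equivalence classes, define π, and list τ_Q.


X/∼ = {[x1=x2], [x3=x4]}; |τ_Q| = 2.

Equivalence classes: [x1=x2], [x3=x4].
Quotient map π: X → X/∼ sends x1 ↦ [x1=x2], x2 ↦ [x1=x2], x3 ↦ [x3=x4], x4 ↦ [x3=x4].
For each subset V ⊆ X/∼, compute π^{-1}(V) ⊆ X and check whether π^{-1}(V) ∈ τ. V is open in τ_Q iff π^{-1}(V) ∈ τ.
  V = {}: π^{-1}(V) = ∅ ∈ τ ✓.
  V = {[x1=x2]}: π^{-1}(V) = {x1, x2} ∉ τ ✗.
  V = {[x3=x4]}: π^{-1}(V) = {x3, x4} ∉ τ ✗.
  V = {[x1=x2], [x3=x4]}: π^{-1}(V) = {x1, x2, x3, x4} ∈ τ ✓.
Open sets in the quotient: τ_Q = {{}, {[x1=x2], [x3=x4]}} (2 elements).


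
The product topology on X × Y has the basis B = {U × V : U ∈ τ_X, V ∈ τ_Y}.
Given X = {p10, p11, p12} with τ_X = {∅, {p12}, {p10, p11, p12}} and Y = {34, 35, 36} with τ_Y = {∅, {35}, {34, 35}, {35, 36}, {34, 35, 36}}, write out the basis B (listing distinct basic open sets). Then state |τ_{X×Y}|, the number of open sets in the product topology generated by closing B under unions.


Basis B = {∅ × ∅, {p12} × {35}, {p12} × {34, 35}, {p12} × {35, 36}, {p10, p11, p12} × {35}, {p12} × {34, 35, 36}, {p10, p11, p12} × {34, 35}, {p10, p11, p12} × {35, 36}, {p10, p11, p12} × {34, 35, 36}}; |τ_{X×Y}| = 14.

Enumerate products U × V with U ∈ τ_X, V ∈ τ_Y (deduplicated):
  ∅ × ∅ = {} (∅)
  {p12} × {35} = {(p12,35)}
  {p12} × {34, 35} = {(p12,34), (p12,35)}
  {p12} × {35, 36} = {(p12,35), (p12,36)}
  {p10, p11, p12} × {35} = {(p10,35), (p11,35), (p12,35)}
  {p12} × {34, 35, 36} = {(p12,34), (p12,35), (p12,36)}
  {p10, p11, p12} × {34, 35} = {(p10,34), (p10,35), (p11,34), (p11,35), (p12,34), (p12,35)}
  {p10, p11, p12} × {35, 36} = {(p10,35), (p10,36), (p11,35), (p11,36), (p12,35), (p12,36)}
  {p10, p11, p12} × {34, 35, 36} = {(p10,34), (p10,35), (p10,36), (p11,34), (p11,35), (p11,36), (p12,34), (p12,35), (p12,36)}
These 9 distinct sets form the basis B.
Close under arbitrary unions to get τ_{X×Y}; counting gives |τ_{X×Y}| = 14.


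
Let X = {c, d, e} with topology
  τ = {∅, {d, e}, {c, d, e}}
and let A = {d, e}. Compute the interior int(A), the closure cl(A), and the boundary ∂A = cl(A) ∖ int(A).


int(A) = {d, e}, cl(A) = {c, d, e}, ∂A = {c}.

Closed sets in (X, τ) are complements of opens:
  closed(X, τ) = {∅, {c}, {c, d, e}}.
int(A) = ⋃ {U ∈ τ : U ⊆ A}. Opens contained in A: ∅, {d, e}.
Taking the union of these: int(A) = {d, e}.
cl(A) = ⋂ {C closed : A ⊆ C}. Closed sets containing A: {c, d, e}.
Intersecting these: cl(A) = {c, d, e}.
∂A = cl(A) ∖ int(A) = {c, d, e} ∖ {d, e} = {c}.


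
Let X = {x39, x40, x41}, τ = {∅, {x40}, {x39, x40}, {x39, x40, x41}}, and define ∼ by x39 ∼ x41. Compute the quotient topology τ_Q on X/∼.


X/∼ = {[x39=x41], [x40]}; |τ_Q| = 3.

Equivalence classes: [x39=x41], [x40].
Quotient map π: X → X/∼ sends x39 ↦ [x39=x41], x40 ↦ [x40], x41 ↦ [x39=x41].
For each subset V ⊆ X/∼, compute π^{-1}(V) ⊆ X and check whether π^{-1}(V) ∈ τ. V is open in τ_Q iff π^{-1}(V) ∈ τ.
  V = {}: π^{-1}(V) = ∅ ∈ τ ✓.
  V = {[x39=x41]}: π^{-1}(V) = {x39, x41} ∉ τ ✗.
  V = {[x40]}: π^{-1}(V) = {x40} ∈ τ ✓.
  V = {[x39=x41], [x40]}: π^{-1}(V) = {x39, x40, x41} ∈ τ ✓.
Open sets in the quotient: τ_Q = {{}, {[x40]}, {[x39=x41], [x40]}} (3 elements).


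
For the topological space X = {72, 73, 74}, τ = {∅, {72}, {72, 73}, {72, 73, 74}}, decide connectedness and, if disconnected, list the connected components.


(X, τ) is connected.

Find clopen sets (U ∈ τ with X ∖ U ∈ τ):
  U = ∅, X ∖ U = {72, 73, 74} — both open, so U is clopen.
  U = {72, 73, 74}, X ∖ U = ∅ — both open, so U is clopen.
Only trivial clopens (∅ and X) exist, so (X, τ) is connected.
Compute connected components by grouping points that agree on all clopens:
  component: {72, 73, 74}


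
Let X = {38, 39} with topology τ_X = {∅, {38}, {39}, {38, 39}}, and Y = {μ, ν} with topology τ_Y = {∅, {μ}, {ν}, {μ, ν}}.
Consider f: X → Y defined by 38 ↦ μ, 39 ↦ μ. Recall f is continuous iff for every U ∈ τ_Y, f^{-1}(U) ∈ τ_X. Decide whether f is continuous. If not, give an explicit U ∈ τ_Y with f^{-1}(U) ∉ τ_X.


f IS continuous.

Compute f^{-1}(U) for each U ∈ τ_Y:
  U = ∅: f^{-1}(U) = ∅ ∈ τ_X ✓.
  U = {μ}: f^{-1}(U) = {38, 39} ∈ τ_X ✓.
  U = {ν}: f^{-1}(U) = ∅ ∈ τ_X ✓.
  U = {μ, ν}: f^{-1}(U) = {38, 39} ∈ τ_X ✓.
Every preimage lies in τ_X, so f IS continuous.


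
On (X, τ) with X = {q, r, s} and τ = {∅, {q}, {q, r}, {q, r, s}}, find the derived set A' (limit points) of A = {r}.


A' = {s}

For each x ∈ X, list the open sets U ∈ τ with x ∈ U, then check whether U ∩ (A ∖ {x}) ≠ ∅ for every such U.
  x = q: open {q} ∋ x has {q} ∩ (A ∖ {q}) = ∅, so x is NOT a limit point.
  x = r: open {q, r} ∋ x has {q, r} ∩ (A ∖ {r}) = ∅, so x is NOT a limit point.
  x = s: opens ∋ x are {q, r, s}; each meets A ∖ {s}, so x IS a limit point.
Collecting: A' = {s}.


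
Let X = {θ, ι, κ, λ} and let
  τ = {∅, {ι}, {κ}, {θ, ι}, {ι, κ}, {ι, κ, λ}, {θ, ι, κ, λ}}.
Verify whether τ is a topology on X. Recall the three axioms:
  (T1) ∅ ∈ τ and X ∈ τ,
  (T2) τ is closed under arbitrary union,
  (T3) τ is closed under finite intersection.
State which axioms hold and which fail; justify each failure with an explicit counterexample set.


τ is NOT a topology on X.

Axiom (T1): ∅ ∈ τ? Yes; X ∈ τ? Yes.
Axiom (T2/T3): check pairwise unions and intersections of members of τ.
Counterexample for (T2): {κ} ∪ {θ, ι} = {θ, ι, κ} ∉ τ. Therefore τ is NOT a topology.


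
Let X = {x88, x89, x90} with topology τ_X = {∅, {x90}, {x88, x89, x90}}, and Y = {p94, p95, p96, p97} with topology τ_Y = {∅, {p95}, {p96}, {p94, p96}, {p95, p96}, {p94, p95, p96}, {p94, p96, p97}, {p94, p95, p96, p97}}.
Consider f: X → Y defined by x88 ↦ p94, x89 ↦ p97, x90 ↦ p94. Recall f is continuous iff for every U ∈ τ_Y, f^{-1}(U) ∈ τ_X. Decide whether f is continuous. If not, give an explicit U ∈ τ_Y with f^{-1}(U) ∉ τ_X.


f is NOT continuous.

Compute f^{-1}(U) for each U ∈ τ_Y:
  U = ∅: f^{-1}(U) = ∅ ∈ τ_X ✓.
  U = {p95}: f^{-1}(U) = ∅ ∈ τ_X ✓.
  U = {p96}: f^{-1}(U) = ∅ ∈ τ_X ✓.
  U = {p94, p96}: f^{-1}(U) = {x88, x90} ∉ τ_X ✗.
  U = {p95, p96}: f^{-1}(U) = ∅ ∈ τ_X ✓.
  U = {p94, p95, p96}: f^{-1}(U) = {x88, x90} ∉ τ_X ✗.
  U = {p94, p96, p97}: f^{-1}(U) = {x88, x89, x90} ∈ τ_X ✓.
  U = {p94, p95, p96, p97}: f^{-1}(U) = {x88, x89, x90} ∈ τ_X ✓.
Found U = {p94, p96} with f^{-1}(U) = {x88, x90} not in τ_X. Therefore f is NOT continuous.


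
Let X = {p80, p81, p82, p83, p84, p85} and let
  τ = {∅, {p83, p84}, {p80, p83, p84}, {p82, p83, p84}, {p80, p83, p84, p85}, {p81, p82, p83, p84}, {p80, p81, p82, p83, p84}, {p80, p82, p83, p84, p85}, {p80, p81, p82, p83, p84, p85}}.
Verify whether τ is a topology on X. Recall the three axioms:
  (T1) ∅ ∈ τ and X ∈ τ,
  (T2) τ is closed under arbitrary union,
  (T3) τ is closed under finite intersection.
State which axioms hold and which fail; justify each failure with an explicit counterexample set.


τ is NOT a topology on X.

Axiom (T1): ∅ ∈ τ? Yes; X ∈ τ? Yes.
Axiom (T2/T3): check pairwise unions and intersections of members of τ.
Counterexample for (T2): {p80, p83, p84} ∪ {p82, p83, p84} = {p80, p82, p83, p84} ∉ τ. Therefore τ is NOT a topology.


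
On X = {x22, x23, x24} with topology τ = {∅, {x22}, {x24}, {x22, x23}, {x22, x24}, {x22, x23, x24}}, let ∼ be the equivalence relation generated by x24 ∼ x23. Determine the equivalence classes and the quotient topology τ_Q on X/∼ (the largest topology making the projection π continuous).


X/∼ = {[x22], [x23=x24]}; |τ_Q| = 3.

Equivalence classes: [x22], [x23=x24].
Quotient map π: X → X/∼ sends x22 ↦ [x22], x23 ↦ [x23=x24], x24 ↦ [x23=x24].
For each subset V ⊆ X/∼, compute π^{-1}(V) ⊆ X and check whether π^{-1}(V) ∈ τ. V is open in τ_Q iff π^{-1}(V) ∈ τ.
  V = {}: π^{-1}(V) = ∅ ∈ τ ✓.
  V = {[x22]}: π^{-1}(V) = {x22} ∈ τ ✓.
  V = {[x23=x24]}: π^{-1}(V) = {x23, x24} ∉ τ ✗.
  V = {[x22], [x23=x24]}: π^{-1}(V) = {x22, x23, x24} ∈ τ ✓.
Open sets in the quotient: τ_Q = {{}, {[x22]}, {[x22], [x23=x24]}} (3 elements).


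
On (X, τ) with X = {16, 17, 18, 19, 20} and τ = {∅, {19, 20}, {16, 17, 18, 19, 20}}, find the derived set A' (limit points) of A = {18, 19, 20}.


A' = {16, 17, 18, 19, 20}

For each x ∈ X, list the open sets U ∈ τ with x ∈ U, then check whether U ∩ (A ∖ {x}) ≠ ∅ for every such U.
  x = 16: opens ∋ x are {16, 17, 18, 19, 20}; each meets A ∖ {16}, so x IS a limit point.
  x = 17: opens ∋ x are {16, 17, 18, 19, 20}; each meets A ∖ {17}, so x IS a limit point.
  x = 18: opens ∋ x are {16, 17, 18, 19, 20}; each meets A ∖ {18}, so x IS a limit point.
  x = 19: opens ∋ x are {19, 20}, {16, 17, 18, 19, 20}; each meets A ∖ {19}, so x IS a limit point.
  x = 20: opens ∋ x are {19, 20}, {16, 17, 18, 19, 20}; each meets A ∖ {20}, so x IS a limit point.
Collecting: A' = {16, 17, 18, 19, 20}.


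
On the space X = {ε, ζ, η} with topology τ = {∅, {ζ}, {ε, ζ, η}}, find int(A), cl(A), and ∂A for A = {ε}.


int(A) = ∅, cl(A) = {ε, η}, ∂A = {ε, η}.

Closed sets in (X, τ) are complements of opens:
  closed(X, τ) = {∅, {ε, η}, {ε, ζ, η}}.
int(A) = ⋃ {U ∈ τ : U ⊆ A}. Opens contained in A: ∅.
Taking the union of these: int(A) = ∅.
cl(A) = ⋂ {C closed : A ⊆ C}. Closed sets containing A: {ε, η}, {ε, ζ, η}.
Intersecting these: cl(A) = {ε, η}.
∂A = cl(A) ∖ int(A) = {ε, η} ∖ ∅ = {ε, η}.


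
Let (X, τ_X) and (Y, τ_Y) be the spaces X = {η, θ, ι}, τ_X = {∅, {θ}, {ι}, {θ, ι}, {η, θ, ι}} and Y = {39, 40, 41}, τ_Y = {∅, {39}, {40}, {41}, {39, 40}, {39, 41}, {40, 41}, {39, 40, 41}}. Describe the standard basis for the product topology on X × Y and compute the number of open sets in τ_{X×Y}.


Basis B = {∅ × ∅, {θ} × {39}, {θ} × {40}, {θ} × {41}, {ι} × {39}, {ι} × {40}, {ι} × {41}, {θ} × {39, 40}, {θ} × {39, 41}, {θ, ι} × {39}, {θ} × {40, 41}, {θ, ι} × {40}, {θ, ι} × {41}, {ι} × {39, 40}, {ι} × {39, 41}, {ι} × {40, 41}, {η, θ, ι} × {39}, {η, θ, ι} × {40}, {η, θ, ι} × {41}, {θ} × {39, 40, 41}, {ι} × {39, 40, 41}, {θ, ι} × {39, 40}, {θ, ι} × {39, 41}, {θ, ι} × {40, 41}, {η, θ, ι} × {39, 40}, {η, θ, ι} × {39, 41}, {η, θ, ι} × {40, 41}, {θ, ι} × {39, 40, 41}, {η, θ, ι} × {39, 40, 41}}; |τ_{X×Y}| = 125.

Enumerate products U × V with U ∈ τ_X, V ∈ τ_Y (deduplicated):
  ∅ × ∅ = {} (∅)
  {θ} × {39} = {(θ,39)}
  {θ} × {40} = {(θ,40)}
  {θ} × {41} = {(θ,41)}
  {ι} × {39} = {(ι,39)}
  {ι} × {40} = {(ι,40)}
  {ι} × {41} = {(ι,41)}
  {θ} × {39, 40} = {(θ,39), (θ,40)}
  {θ} × {39, 41} = {(θ,39), (θ,41)}
  {θ, ι} × {39} = {(θ,39), (ι,39)}
  {θ} × {40, 41} = {(θ,40), (θ,41)}
  {θ, ι} × {40} = {(θ,40), (ι,40)}
  {θ, ι} × {41} = {(θ,41), (ι,41)}
  {ι} × {39, 40} = {(ι,39), (ι,40)}
  {ι} × {39, 41} = {(ι,39), (ι,41)}
  {ι} × {40, 41} = {(ι,40), (ι,41)}
  {η, θ, ι} × {39} = {(η,39), (θ,39), (ι,39)}
  {η, θ, ι} × {40} = {(η,40), (θ,40), (ι,40)}
  {η, θ, ι} × {41} = {(η,41), (θ,41), (ι,41)}
  {θ} × {39, 40, 41} = {(θ,39), (θ,40), (θ,41)}
  {ι} × {39, 40, 41} = {(ι,39), (ι,40), (ι,41)}
  {θ, ι} × {39, 40} = {(θ,39), (θ,40), (ι,39), (ι,40)}
  {θ, ι} × {39, 41} = {(θ,39), (θ,41), (ι,39), (ι,41)}
  {θ, ι} × {40, 41} = {(θ,40), (θ,41), (ι,40), (ι,41)}
  {η, θ, ι} × {39, 40} = {(η,39), (η,40), (θ,39), (θ,40), (ι,39), (ι,40)}
  {η, θ, ι} × {39, 41} = {(η,39), (η,41), (θ,39), (θ,41), (ι,39), (ι,41)}
  {η, θ, ι} × {40, 41} = {(η,40), (η,41), (θ,40), (θ,41), (ι,40), (ι,41)}
  {θ, ι} × {39, 40, 41} = {(θ,39), (θ,40), (θ,41), (ι,39), (ι,40), (ι,41)}
  {η, θ, ι} × {39, 40, 41} = {(η,39), (η,40), (η,41), (θ,39), (θ,40), (θ,41), (ι,39), (ι,40), (ι,41)}
These 29 distinct sets form the basis B.
Close under arbitrary unions to get τ_{X×Y}; counting gives |τ_{X×Y}| = 125.
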